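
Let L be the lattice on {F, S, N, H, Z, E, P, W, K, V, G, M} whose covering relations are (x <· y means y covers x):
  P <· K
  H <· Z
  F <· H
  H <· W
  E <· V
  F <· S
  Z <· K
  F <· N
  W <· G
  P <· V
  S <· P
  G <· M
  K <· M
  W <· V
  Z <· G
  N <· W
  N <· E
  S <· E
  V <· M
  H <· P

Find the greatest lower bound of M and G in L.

G

Common lower bounds of {M, G}: F, G, H, N, W, Z.
The greatest among these is G.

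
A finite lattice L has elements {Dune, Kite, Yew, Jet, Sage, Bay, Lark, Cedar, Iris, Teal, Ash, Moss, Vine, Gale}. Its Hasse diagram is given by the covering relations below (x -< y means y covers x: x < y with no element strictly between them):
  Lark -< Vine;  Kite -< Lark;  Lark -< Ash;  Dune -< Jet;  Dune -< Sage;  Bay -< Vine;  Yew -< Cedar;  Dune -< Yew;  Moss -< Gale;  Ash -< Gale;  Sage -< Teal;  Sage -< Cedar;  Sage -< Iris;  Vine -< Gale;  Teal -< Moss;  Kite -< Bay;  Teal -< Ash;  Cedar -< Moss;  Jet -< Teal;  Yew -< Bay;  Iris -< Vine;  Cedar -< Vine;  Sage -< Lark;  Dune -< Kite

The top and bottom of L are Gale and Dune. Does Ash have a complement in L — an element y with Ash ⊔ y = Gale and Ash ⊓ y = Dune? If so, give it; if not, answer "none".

Yew

Need y with Ash ∨ y = Gale and Ash ∧ y = Dune.
Checking each element gives: Yew.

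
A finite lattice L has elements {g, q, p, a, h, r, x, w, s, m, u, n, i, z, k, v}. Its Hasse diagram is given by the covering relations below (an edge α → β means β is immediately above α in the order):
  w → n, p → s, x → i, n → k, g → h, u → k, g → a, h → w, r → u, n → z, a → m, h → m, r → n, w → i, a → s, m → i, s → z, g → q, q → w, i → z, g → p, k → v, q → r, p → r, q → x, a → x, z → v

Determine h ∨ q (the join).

w

Common upper bounds of {h, q}: i, k, n, v, w, z.
The least among these is w.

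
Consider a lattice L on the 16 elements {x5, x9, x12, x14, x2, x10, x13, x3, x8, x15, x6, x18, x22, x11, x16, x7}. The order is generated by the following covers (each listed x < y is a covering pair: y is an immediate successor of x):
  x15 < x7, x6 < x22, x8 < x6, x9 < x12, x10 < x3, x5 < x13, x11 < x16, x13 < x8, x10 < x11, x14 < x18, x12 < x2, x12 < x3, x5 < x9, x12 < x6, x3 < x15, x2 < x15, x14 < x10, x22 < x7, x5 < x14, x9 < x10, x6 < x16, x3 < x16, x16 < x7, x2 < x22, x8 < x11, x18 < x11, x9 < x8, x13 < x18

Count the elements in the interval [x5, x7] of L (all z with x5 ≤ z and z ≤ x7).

16

The interval [x5, x7] = {x10, x11, x12, x13, x14, x15, x16, x18, x2, x22, x3, x5, x6, x7, x8, x9}, which has 16 elements.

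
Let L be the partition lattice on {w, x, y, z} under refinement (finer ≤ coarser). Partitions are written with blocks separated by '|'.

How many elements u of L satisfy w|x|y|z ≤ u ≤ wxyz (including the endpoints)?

15

The interval [w|x|y|z, wxyz] = {wxyz, wxy|z, wxz|y, wx|yz, wx|y|z, wyz|x, wy|xz, wy|x|z, wz|xy, wz|x|y, w|xyz, w|xy|z, w|xz|y, w|x|yz, w|x|y|z}, which has 15 elements.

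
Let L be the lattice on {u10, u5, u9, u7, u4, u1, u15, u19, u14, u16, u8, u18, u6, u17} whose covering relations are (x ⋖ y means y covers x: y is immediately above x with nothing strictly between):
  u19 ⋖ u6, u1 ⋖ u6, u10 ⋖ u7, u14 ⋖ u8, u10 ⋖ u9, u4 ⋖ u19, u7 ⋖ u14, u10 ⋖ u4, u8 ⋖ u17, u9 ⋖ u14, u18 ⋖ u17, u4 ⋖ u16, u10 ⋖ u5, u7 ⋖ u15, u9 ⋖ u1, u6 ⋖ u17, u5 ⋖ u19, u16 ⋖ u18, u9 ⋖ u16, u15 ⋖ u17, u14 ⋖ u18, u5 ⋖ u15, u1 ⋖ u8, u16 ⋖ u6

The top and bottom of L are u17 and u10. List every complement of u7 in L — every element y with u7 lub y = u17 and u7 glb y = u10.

u19, u6

Need y with u7 ∨ y = u17 and u7 ∧ y = u10.
Checking each element gives: u19, u6.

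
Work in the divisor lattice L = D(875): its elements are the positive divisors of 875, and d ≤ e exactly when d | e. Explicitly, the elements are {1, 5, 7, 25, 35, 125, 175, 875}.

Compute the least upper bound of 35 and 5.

Common upper bounds of {35, 5}: 175, 35, 875.
The least among these is 35.

35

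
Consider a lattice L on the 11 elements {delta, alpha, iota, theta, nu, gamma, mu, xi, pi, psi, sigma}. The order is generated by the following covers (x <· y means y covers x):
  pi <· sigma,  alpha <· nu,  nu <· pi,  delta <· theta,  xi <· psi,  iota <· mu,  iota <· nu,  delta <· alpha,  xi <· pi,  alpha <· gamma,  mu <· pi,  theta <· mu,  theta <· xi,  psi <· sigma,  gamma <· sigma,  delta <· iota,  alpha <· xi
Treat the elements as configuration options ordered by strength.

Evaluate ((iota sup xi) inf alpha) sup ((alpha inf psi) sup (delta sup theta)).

iota ∨ xi = pi
pi ∧ alpha = alpha
alpha ∧ psi = alpha
delta ∨ theta = theta
alpha ∨ theta = xi
alpha ∨ xi = xi

xi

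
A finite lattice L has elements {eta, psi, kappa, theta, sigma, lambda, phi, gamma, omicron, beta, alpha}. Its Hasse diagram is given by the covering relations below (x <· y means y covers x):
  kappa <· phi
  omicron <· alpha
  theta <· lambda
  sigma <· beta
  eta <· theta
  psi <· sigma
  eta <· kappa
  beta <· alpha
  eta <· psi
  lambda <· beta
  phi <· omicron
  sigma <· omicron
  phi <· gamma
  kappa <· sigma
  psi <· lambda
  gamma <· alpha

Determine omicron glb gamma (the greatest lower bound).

Common lower bounds of {omicron, gamma}: eta, kappa, phi.
The greatest among these is phi.

phi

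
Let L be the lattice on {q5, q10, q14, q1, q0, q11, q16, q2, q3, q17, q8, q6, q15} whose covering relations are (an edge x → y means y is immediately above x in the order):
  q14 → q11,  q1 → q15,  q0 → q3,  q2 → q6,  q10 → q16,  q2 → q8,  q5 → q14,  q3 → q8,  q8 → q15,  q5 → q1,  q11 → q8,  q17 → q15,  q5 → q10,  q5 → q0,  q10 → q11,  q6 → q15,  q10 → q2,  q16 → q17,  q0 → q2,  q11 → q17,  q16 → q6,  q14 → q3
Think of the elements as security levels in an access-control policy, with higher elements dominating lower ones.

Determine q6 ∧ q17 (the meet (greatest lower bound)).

Common lower bounds of {q6, q17}: q10, q16, q5.
The greatest among these is q16.

q16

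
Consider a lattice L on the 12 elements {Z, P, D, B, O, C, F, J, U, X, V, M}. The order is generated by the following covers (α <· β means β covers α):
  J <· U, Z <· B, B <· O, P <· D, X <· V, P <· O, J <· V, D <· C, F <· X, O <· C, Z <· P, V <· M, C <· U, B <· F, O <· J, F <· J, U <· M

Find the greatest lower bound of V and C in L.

O

Common lower bounds of {V, C}: B, O, P, Z.
The greatest among these is O.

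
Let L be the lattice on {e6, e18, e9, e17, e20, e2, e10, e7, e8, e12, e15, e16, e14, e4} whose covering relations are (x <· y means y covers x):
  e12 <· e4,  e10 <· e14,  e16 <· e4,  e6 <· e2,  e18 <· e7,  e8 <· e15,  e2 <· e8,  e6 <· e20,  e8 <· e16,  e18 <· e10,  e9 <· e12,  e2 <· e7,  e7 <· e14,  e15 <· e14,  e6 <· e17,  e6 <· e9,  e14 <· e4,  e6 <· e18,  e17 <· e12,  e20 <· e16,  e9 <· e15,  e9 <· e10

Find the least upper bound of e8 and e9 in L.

Common upper bounds of {e8, e9}: e14, e15, e4.
The least among these is e15.

e15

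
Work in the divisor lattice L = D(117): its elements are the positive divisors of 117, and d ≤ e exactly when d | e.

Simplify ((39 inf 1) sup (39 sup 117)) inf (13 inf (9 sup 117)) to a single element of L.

39 ∧ 1 = 1
39 ∨ 117 = 117
1 ∨ 117 = 117
9 ∨ 117 = 117
13 ∧ 117 = 13
117 ∧ 13 = 13

13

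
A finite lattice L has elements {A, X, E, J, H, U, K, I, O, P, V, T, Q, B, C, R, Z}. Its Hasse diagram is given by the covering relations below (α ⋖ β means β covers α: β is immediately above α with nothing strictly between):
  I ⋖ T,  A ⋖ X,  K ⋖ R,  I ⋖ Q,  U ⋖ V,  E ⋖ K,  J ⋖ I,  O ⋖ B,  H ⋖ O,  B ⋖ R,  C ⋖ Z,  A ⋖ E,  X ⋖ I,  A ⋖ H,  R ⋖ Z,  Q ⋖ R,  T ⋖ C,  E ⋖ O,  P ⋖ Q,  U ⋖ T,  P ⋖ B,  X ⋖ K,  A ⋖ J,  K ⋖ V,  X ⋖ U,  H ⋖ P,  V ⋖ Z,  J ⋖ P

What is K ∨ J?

Common upper bounds of {K, J}: R, Z.
The least among these is R.

R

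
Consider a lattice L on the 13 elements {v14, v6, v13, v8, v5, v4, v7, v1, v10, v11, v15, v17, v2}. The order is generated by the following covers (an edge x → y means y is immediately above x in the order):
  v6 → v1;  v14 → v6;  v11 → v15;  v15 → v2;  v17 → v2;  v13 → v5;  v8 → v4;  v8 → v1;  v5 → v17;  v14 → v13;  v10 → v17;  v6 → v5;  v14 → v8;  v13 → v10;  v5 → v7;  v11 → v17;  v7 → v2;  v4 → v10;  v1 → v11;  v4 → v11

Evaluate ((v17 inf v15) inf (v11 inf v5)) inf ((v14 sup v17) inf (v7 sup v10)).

v17 ∧ v15 = v11
v11 ∧ v5 = v6
v11 ∧ v6 = v6
v14 ∨ v17 = v17
v7 ∨ v10 = v2
v17 ∧ v2 = v17
v6 ∧ v17 = v6

v6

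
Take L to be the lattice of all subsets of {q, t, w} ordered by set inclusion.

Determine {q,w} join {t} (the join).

Under ⊆, join is union: {q,w} ∪ {t} = {q,t,w}.

{q,t,w}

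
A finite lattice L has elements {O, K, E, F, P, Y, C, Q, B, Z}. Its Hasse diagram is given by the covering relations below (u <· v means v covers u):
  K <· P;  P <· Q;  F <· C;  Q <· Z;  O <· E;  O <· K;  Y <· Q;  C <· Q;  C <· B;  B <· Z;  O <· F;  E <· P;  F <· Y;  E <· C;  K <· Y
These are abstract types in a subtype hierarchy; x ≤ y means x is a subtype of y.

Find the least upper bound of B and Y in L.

Z

Common upper bounds of {B, Y}: Z.
The least among these is Z.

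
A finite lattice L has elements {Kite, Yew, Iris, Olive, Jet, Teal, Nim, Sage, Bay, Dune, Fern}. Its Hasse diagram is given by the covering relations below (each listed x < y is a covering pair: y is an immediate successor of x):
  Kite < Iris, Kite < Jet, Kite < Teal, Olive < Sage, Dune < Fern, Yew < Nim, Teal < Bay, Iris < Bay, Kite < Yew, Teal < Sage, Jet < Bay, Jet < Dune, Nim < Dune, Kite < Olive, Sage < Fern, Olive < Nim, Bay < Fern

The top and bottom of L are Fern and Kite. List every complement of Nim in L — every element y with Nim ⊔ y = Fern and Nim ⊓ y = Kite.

Bay, Iris, Teal

Need y with Nim ∨ y = Fern and Nim ∧ y = Kite.
Checking each element gives: Bay, Iris, Teal.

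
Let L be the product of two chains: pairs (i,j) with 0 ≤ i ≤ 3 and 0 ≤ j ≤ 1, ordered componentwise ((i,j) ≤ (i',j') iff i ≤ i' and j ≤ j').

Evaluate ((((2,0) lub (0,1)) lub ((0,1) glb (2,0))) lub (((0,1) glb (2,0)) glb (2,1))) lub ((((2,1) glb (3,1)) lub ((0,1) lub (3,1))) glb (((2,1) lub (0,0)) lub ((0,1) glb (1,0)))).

(2,1)

(2,0) ∨ (0,1) = (2,1)
(0,1) ∧ (2,0) = (0,0)
(2,1) ∨ (0,0) = (2,1)
(0,1) ∧ (2,0) = (0,0)
(0,0) ∧ (2,1) = (0,0)
(2,1) ∨ (0,0) = (2,1)
(2,1) ∧ (3,1) = (2,1)
(0,1) ∨ (3,1) = (3,1)
(2,1) ∨ (3,1) = (3,1)
(2,1) ∨ (0,0) = (2,1)
(0,1) ∧ (1,0) = (0,0)
(2,1) ∨ (0,0) = (2,1)
(3,1) ∧ (2,1) = (2,1)
(2,1) ∨ (2,1) = (2,1)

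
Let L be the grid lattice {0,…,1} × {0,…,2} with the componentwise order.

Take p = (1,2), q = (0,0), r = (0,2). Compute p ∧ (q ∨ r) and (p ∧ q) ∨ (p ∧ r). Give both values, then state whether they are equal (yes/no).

q ∨ r = (0,2), so p ∧ (q ∨ r) = (1,2) ∧ (0,2) = (0,2).
p ∧ q = (0,0) and p ∧ r = (0,2), so (p ∧ q) ∨ (p ∧ r) = (0,0) ∨ (0,2) = (0,2).
Equal: yes.

(0,2); (0,2); yes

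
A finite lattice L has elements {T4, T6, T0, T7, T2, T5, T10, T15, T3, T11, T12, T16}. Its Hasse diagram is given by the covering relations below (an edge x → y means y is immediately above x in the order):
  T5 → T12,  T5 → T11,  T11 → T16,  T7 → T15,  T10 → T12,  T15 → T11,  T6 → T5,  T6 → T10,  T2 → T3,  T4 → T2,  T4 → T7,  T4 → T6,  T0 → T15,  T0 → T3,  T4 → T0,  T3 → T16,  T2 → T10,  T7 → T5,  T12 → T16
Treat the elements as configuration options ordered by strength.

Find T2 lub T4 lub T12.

T12

Common upper bounds of {T2, T4, T12}: T12, T16.
The least among these is T12.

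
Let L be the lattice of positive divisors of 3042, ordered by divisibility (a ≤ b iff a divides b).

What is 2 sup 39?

Common upper bounds of {2, 39}: 1014, 234, 3042, 78.
The least among these is 78.

78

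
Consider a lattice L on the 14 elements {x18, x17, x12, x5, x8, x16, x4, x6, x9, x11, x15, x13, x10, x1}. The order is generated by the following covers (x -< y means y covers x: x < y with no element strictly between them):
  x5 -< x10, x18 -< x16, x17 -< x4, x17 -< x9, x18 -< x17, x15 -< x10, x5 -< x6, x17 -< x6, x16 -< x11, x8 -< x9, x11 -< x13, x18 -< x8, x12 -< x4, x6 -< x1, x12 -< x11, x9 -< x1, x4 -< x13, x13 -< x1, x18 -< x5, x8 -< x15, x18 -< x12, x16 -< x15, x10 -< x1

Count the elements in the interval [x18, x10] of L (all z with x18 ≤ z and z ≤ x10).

The interval [x18, x10] = {x10, x15, x16, x18, x5, x8}, which has 6 elements.

6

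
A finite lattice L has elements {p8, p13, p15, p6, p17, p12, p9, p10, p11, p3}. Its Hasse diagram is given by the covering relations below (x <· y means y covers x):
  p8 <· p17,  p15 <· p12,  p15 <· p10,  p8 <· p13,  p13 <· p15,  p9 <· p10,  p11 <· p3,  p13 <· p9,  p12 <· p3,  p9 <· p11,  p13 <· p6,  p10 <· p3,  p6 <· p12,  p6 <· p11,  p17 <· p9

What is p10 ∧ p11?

p9

Common lower bounds of {p10, p11}: p13, p17, p8, p9.
The greatest among these is p9.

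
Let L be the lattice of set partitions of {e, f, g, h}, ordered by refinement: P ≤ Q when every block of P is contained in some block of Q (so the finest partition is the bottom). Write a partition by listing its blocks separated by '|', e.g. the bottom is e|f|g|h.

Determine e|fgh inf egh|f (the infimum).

e|f|gh

The meet (common refinement) of e|fgh and egh|f intersects blocks pairwise, giving e|f|gh.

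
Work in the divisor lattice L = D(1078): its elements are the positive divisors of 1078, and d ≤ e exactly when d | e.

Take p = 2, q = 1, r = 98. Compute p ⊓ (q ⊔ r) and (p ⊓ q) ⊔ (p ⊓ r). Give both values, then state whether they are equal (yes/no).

q ⊔ r = 98, so p ⊓ (q ⊔ r) = 2 ⊓ 98 = 2.
p ⊓ q = 1 and p ⊓ r = 2, so (p ⊓ q) ⊔ (p ⊓ r) = 1 ⊔ 2 = 2.
Equal: yes.

2; 2; yes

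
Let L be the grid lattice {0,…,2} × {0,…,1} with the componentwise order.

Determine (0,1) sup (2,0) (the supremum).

Common upper bounds of {(0,1), (2,0)}: (2,1).
The least among these is (2,1).

(2,1)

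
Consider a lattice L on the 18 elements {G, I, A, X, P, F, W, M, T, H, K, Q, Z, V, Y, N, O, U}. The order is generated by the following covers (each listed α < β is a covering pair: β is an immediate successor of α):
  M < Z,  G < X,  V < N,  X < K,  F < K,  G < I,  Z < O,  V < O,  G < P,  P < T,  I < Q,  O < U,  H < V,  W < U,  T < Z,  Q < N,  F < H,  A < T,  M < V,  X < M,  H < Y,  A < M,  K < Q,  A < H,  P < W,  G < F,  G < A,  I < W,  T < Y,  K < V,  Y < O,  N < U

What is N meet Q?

Q

Common lower bounds of {N, Q}: F, G, I, K, Q, X.
The greatest among these is Q.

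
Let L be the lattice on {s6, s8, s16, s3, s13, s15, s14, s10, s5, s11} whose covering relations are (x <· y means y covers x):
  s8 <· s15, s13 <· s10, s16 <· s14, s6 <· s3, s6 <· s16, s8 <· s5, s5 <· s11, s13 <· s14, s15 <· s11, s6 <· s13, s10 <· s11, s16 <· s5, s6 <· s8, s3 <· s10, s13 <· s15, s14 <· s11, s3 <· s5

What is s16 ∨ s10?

s11

Common upper bounds of {s16, s10}: s11.
The least among these is s11.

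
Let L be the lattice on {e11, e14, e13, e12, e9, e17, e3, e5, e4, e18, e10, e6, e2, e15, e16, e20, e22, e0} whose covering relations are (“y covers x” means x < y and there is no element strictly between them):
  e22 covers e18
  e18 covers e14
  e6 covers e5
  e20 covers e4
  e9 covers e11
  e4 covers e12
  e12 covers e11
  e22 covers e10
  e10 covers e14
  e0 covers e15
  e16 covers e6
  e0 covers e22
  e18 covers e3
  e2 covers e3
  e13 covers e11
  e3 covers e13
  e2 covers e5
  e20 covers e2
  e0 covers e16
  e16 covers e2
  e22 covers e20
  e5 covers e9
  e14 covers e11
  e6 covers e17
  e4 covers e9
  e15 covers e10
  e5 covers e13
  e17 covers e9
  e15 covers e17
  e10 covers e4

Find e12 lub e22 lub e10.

e22

Common upper bounds of {e12, e22, e10}: e0, e22.
The least among these is e22.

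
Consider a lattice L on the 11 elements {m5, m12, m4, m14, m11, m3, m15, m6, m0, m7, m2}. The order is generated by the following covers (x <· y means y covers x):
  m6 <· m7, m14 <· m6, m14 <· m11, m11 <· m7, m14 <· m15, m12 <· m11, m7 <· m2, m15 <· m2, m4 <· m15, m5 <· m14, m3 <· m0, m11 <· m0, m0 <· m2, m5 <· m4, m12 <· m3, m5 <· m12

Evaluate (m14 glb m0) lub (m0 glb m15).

m14

m14 ∧ m0 = m14
m0 ∧ m15 = m14
m14 ∨ m14 = m14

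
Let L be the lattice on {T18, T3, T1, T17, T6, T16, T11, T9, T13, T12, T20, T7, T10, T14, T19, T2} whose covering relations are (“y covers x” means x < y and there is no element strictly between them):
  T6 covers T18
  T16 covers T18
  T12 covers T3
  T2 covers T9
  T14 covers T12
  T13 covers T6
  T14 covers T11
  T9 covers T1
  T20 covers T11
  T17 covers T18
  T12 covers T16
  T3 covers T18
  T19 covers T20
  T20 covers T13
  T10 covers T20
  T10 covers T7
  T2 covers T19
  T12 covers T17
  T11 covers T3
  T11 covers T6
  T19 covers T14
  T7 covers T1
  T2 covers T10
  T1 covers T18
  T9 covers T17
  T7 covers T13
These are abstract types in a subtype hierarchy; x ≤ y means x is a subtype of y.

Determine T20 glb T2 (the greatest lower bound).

T20

Common lower bounds of {T20, T2}: T11, T13, T18, T20, T3, T6.
The greatest among these is T20.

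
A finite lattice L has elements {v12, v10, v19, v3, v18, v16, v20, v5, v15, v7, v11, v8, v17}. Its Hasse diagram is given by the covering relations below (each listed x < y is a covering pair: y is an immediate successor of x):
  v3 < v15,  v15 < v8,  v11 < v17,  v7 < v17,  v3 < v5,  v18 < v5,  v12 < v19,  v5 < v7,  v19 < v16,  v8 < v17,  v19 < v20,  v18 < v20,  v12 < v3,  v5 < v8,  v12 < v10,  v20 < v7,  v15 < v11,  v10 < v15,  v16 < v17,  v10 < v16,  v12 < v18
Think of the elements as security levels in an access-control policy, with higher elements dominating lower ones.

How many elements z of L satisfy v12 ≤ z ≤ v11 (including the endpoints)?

5

The interval [v12, v11] = {v10, v11, v12, v15, v3}, which has 5 elements.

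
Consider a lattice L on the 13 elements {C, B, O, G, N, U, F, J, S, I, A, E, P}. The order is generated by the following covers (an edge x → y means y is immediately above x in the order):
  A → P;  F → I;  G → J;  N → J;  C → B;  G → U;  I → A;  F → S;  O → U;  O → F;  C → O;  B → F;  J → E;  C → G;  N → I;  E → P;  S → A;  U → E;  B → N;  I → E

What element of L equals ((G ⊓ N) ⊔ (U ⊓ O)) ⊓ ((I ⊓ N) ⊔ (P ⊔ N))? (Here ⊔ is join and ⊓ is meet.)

O

G ∧ N = C
U ∧ O = O
C ∨ O = O
I ∧ N = N
P ∨ N = P
N ∨ P = P
O ∧ P = O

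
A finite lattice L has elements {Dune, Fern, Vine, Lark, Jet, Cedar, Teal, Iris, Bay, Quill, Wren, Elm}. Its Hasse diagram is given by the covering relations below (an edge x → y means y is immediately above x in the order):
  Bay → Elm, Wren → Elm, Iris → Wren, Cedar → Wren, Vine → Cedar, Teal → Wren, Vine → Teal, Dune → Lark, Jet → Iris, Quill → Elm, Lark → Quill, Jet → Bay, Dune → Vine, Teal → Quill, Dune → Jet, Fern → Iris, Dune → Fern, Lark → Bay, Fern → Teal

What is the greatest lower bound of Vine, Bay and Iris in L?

Common lower bounds of {Vine, Bay, Iris}: Dune.
The greatest among these is Dune.

Dune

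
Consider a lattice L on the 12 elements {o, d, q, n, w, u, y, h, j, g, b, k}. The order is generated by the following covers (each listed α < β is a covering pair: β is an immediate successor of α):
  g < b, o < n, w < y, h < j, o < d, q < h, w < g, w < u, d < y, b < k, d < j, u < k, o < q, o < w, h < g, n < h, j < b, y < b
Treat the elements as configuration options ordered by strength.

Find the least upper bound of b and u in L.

k

Common upper bounds of {b, u}: k.
The least among these is k.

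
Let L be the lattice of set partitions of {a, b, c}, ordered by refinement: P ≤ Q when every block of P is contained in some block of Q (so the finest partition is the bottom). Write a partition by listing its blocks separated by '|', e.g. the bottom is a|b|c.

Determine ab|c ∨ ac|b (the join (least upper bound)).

The join of ab|c and ac|b merges any blocks that overlap across the partitions, giving abc.

abc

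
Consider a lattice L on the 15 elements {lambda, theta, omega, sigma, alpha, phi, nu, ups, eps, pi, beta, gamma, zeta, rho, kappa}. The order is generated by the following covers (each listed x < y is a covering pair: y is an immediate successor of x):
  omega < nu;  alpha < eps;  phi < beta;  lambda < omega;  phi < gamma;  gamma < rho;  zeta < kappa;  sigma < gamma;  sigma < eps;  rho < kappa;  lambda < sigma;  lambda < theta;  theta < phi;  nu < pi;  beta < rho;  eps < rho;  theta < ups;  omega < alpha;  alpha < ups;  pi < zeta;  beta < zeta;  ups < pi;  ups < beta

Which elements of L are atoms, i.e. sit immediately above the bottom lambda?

The atoms are exactly the elements that cover lambda: omega, sigma, theta.

omega, sigma, theta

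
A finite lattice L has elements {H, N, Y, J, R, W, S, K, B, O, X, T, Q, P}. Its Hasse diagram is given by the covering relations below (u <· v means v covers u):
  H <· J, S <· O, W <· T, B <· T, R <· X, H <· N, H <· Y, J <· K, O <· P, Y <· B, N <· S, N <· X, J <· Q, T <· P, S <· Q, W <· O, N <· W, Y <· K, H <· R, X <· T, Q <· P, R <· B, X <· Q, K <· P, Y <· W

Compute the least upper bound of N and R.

X

Common upper bounds of {N, R}: P, Q, T, X.
The least among these is X.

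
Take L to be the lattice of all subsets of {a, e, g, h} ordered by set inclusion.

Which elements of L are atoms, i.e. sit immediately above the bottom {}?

{a}, {e}, {g}, {h}

The atoms are exactly the elements that cover {}: {a}, {e}, {g}, {h}.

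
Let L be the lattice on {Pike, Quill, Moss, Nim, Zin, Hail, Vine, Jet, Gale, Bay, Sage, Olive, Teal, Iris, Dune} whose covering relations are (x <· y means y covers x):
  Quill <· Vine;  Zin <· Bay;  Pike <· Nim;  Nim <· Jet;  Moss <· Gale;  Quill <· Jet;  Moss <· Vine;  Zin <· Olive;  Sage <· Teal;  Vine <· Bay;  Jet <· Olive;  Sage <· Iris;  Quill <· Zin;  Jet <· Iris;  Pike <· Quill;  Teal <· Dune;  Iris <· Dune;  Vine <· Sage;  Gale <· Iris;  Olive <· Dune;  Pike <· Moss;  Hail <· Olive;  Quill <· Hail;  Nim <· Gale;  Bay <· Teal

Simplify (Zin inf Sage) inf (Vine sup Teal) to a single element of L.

Zin ∧ Sage = Quill
Vine ∨ Teal = Teal
Quill ∧ Teal = Quill

Quill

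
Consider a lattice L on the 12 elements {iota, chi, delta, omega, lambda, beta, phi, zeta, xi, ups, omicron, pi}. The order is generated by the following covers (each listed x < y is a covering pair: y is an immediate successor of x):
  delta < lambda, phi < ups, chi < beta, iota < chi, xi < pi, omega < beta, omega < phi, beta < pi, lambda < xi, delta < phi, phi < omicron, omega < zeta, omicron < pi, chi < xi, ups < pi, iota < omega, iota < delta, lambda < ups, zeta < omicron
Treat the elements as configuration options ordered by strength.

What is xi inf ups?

lambda

Common lower bounds of {xi, ups}: delta, iota, lambda.
The greatest among these is lambda.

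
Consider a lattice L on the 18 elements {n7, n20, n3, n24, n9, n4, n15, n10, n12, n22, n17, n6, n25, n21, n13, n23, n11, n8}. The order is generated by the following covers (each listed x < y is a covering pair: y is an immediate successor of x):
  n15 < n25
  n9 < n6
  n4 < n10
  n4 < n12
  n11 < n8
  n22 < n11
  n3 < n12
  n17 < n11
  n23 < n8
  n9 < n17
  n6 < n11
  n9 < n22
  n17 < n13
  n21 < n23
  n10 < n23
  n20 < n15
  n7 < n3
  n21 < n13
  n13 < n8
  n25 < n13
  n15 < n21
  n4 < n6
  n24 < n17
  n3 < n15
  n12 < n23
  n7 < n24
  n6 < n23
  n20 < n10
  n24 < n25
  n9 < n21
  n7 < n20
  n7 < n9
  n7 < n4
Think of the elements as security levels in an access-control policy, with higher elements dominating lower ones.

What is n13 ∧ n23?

n21

Common lower bounds of {n13, n23}: n15, n20, n21, n3, n7, n9.
The greatest among these is n21.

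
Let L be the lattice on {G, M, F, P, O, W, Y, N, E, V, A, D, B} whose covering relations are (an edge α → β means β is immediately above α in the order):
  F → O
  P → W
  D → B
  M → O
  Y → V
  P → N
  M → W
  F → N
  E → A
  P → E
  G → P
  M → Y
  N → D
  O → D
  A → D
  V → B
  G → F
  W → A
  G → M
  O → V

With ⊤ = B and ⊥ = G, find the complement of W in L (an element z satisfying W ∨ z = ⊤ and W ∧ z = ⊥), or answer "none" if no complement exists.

none

For every candidate z, either W ∨ z ≠ B or W ∧ z ≠ G; no complement exists.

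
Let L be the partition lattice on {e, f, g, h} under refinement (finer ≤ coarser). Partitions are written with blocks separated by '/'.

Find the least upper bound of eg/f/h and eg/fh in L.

eg/fh

The join of eg/f/h and eg/fh merges any blocks that overlap across the partitions, giving eg/fh.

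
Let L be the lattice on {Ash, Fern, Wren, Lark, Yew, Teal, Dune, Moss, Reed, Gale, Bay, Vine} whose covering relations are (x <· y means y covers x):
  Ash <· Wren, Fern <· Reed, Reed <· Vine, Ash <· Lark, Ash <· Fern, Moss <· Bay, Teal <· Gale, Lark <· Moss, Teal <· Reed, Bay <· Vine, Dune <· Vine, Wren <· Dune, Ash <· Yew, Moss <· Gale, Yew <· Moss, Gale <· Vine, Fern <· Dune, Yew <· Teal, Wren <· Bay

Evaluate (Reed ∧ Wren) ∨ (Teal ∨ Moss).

Reed ∧ Wren = Ash
Teal ∨ Moss = Gale
Ash ∨ Gale = Gale

Gale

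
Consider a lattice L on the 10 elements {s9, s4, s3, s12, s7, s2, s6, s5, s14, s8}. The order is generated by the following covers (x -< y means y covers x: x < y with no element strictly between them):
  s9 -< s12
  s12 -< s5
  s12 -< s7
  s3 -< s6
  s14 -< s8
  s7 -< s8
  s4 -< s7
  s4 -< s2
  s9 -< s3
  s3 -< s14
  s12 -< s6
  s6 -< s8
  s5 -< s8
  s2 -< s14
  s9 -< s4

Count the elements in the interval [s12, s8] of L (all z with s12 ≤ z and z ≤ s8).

5

The interval [s12, s8] = {s12, s5, s6, s7, s8}, which has 5 elements.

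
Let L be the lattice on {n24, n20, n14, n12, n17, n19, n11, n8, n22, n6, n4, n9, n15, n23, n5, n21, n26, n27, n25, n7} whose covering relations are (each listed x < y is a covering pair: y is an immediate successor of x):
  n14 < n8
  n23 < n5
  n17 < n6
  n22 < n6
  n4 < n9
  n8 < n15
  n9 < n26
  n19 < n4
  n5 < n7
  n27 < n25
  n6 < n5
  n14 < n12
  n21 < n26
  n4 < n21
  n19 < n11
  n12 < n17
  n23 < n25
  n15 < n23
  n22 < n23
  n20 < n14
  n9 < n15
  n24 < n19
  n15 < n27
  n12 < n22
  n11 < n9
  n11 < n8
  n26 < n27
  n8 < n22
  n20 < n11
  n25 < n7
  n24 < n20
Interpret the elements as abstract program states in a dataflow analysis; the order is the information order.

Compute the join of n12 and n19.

n22

Common upper bounds of {n12, n19}: n22, n23, n25, n5, n6, n7.
The least among these is n22.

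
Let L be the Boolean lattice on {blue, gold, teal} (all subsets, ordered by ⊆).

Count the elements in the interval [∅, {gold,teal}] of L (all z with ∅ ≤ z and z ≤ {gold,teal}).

The interval [∅, {gold,teal}] = {{gold,teal}, {gold}, {teal}, ∅}, which has 4 elements.

4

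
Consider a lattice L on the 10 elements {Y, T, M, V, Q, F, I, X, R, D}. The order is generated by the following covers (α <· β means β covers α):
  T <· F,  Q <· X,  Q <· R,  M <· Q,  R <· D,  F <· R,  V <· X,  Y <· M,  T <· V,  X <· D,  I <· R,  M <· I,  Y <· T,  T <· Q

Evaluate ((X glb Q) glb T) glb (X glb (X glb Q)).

T

X ∧ Q = Q
Q ∧ T = T
X ∧ Q = Q
X ∧ Q = Q
T ∧ Q = T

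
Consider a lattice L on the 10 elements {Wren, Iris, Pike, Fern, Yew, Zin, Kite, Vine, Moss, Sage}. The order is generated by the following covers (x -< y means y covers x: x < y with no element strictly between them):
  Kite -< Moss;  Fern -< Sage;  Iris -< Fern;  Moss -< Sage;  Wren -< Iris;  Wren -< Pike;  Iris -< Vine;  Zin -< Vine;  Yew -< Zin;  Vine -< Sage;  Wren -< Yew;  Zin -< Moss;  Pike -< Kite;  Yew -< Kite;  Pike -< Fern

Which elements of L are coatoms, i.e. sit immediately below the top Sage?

The coatoms are exactly the elements covered by Sage: Fern, Moss, Vine.

Fern, Moss, Vine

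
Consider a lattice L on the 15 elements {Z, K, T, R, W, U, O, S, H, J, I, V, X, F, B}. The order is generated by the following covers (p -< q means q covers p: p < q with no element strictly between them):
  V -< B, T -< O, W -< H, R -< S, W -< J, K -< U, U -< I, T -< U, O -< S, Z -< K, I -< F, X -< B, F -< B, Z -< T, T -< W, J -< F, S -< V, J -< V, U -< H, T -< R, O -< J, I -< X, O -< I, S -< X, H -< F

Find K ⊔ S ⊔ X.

X

Common upper bounds of {K, S, X}: B, X.
The least among these is X.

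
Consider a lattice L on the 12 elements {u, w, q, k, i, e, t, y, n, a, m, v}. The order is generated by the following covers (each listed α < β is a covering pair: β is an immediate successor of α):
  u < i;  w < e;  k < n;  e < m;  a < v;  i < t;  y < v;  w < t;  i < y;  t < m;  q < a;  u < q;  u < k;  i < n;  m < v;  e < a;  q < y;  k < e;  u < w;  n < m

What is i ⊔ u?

Common upper bounds of {i, u}: i, m, n, t, v, y.
The least among these is i.

i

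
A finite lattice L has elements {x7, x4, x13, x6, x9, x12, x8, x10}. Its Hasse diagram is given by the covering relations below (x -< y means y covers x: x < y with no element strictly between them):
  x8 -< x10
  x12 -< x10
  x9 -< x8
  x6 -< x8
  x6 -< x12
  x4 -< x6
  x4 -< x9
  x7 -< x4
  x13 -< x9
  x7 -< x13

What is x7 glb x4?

x7

Common lower bounds of {x7, x4}: x7.
The greatest among these is x7.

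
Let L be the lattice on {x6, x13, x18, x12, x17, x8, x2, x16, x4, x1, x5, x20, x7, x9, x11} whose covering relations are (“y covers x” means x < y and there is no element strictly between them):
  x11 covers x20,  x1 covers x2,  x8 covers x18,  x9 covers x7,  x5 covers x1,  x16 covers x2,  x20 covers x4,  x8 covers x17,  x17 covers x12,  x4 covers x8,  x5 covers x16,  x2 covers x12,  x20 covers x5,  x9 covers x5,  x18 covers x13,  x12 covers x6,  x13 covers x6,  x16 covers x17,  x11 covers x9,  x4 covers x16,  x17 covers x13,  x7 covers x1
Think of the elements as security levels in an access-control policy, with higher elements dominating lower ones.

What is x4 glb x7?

Common lower bounds of {x4, x7}: x12, x2, x6.
The greatest among these is x2.

x2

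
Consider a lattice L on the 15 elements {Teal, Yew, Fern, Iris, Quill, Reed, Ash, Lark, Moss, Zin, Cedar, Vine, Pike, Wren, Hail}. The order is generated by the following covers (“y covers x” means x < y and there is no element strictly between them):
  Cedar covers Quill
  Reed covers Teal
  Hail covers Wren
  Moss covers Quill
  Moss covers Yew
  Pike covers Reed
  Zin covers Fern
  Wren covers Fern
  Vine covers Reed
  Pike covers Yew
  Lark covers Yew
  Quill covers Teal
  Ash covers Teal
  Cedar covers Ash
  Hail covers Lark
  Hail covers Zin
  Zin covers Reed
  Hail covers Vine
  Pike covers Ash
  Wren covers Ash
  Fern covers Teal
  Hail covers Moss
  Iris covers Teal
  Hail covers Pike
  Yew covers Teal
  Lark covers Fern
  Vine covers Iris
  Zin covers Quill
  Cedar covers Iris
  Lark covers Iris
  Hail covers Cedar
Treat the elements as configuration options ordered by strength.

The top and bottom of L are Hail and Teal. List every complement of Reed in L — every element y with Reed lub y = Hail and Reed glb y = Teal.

Need y with Reed ∨ y = Hail and Reed ∧ y = Teal.
Checking each element gives: Cedar, Lark, Moss, Wren.

Cedar, Lark, Moss, Wren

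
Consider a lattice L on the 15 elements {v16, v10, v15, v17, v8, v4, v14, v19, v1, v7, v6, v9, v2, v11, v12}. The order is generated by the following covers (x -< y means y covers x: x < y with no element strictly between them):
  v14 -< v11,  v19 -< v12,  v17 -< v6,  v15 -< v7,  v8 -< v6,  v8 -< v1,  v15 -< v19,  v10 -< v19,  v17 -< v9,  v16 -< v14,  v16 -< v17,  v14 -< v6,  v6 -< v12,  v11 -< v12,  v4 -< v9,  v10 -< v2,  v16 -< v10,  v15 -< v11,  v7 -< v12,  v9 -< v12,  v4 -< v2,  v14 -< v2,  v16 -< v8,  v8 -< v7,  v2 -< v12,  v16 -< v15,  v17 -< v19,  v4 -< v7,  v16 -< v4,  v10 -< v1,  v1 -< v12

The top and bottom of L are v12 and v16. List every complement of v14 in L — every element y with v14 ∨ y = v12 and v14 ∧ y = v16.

v1, v19, v7, v9

Need y with v14 ∨ y = v12 and v14 ∧ y = v16.
Checking each element gives: v1, v19, v7, v9.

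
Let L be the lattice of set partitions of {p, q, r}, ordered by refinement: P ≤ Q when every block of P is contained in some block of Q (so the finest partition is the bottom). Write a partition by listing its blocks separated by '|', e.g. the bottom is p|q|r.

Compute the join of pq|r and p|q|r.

The join of pq|r and p|q|r merges any blocks that overlap across the partitions, giving pq|r.

pq|r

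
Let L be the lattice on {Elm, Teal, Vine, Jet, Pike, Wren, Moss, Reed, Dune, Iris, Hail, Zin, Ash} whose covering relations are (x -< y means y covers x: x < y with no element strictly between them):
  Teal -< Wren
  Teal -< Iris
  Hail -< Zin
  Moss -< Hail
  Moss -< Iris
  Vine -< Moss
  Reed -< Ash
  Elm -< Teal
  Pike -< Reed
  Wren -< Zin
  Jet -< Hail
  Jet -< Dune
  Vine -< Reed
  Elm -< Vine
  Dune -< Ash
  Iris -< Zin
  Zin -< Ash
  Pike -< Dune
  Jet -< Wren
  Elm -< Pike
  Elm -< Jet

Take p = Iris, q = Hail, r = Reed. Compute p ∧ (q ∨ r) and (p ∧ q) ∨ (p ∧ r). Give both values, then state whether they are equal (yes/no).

Iris; Moss; no

q ∨ r = Ash, so p ∧ (q ∨ r) = Iris ∧ Ash = Iris.
p ∧ q = Moss and p ∧ r = Vine, so (p ∧ q) ∨ (p ∧ r) = Moss ∨ Vine = Moss.
Equal: no.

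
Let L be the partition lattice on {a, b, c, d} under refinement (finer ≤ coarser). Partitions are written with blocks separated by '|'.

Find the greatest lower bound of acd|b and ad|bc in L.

Common lower bounds of {acd|b, ad|bc}: ad|b|c, a|b|c|d.
The greatest among these is ad|b|c.

ad|b|c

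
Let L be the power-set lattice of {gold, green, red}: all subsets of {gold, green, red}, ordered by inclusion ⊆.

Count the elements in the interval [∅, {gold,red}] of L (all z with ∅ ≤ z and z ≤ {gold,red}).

4

The interval [∅, {gold,red}] = {{gold,red}, {gold}, {red}, ∅}, which has 4 elements.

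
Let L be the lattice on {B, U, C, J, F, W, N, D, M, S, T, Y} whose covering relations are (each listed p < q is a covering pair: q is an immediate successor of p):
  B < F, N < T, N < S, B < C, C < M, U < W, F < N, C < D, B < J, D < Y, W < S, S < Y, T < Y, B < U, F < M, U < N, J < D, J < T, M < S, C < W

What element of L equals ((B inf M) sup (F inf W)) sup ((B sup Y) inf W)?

B ∧ M = B
F ∧ W = B
B ∨ B = B
B ∨ Y = Y
Y ∧ W = W
B ∨ W = W

W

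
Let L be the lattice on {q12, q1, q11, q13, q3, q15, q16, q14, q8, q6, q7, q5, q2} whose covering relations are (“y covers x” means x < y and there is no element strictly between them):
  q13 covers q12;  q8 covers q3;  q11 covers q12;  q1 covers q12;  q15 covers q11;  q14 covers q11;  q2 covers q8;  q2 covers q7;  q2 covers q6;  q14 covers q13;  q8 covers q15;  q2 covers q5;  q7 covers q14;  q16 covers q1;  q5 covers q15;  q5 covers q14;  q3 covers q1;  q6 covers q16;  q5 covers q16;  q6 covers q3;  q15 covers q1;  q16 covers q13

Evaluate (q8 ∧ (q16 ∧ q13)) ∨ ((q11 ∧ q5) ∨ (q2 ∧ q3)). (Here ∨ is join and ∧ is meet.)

q8

q16 ∧ q13 = q13
q8 ∧ q13 = q12
q11 ∧ q5 = q11
q2 ∧ q3 = q3
q11 ∨ q3 = q8
q12 ∨ q8 = q8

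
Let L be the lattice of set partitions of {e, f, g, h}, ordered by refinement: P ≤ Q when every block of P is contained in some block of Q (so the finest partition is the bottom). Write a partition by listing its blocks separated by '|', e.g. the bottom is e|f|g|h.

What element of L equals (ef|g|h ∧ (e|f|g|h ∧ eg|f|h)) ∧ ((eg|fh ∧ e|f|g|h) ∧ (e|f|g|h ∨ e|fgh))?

e|f|g|h ∧ eg|f|h = e|f|g|h
ef|g|h ∧ e|f|g|h = e|f|g|h
eg|fh ∧ e|f|g|h = e|f|g|h
e|f|g|h ∨ e|fgh = e|fgh
e|f|g|h ∧ e|fgh = e|f|g|h
e|f|g|h ∧ e|f|g|h = e|f|g|h

e|f|g|h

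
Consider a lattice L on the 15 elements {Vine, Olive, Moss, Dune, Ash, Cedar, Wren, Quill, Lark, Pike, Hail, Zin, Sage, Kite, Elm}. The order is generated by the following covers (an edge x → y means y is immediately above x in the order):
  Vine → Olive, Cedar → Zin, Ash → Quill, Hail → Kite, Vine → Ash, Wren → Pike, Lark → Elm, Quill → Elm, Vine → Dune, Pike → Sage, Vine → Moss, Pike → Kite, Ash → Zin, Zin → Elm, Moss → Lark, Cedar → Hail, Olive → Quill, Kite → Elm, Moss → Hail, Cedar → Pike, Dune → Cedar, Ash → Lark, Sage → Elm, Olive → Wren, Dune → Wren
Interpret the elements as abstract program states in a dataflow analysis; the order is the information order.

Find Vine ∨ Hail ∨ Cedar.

Common upper bounds of {Vine, Hail, Cedar}: Elm, Hail, Kite.
The least among these is Hail.

Hail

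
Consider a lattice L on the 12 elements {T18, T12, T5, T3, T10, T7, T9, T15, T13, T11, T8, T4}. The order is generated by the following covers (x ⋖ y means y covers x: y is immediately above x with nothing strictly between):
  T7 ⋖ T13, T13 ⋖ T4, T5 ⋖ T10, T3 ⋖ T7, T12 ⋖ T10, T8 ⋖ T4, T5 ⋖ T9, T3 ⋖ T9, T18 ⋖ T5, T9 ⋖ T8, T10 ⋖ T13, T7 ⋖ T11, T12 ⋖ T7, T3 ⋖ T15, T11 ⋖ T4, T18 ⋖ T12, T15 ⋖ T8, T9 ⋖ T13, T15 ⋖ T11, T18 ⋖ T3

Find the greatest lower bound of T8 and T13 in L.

T9

Common lower bounds of {T8, T13}: T18, T3, T5, T9.
The greatest among these is T9.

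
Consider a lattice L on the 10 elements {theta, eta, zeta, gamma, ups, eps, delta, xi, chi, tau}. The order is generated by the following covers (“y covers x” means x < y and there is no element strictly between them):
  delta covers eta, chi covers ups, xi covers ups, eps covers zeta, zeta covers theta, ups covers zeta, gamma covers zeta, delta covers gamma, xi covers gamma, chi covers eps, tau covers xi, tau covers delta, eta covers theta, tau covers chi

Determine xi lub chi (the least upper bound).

tau

Common upper bounds of {xi, chi}: tau.
The least among these is tau.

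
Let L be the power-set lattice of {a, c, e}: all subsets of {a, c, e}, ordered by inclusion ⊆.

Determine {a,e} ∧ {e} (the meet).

{e}

Common lower bounds of {{a,e}, {e}}: {e}, ∅.
The greatest among these is {e}.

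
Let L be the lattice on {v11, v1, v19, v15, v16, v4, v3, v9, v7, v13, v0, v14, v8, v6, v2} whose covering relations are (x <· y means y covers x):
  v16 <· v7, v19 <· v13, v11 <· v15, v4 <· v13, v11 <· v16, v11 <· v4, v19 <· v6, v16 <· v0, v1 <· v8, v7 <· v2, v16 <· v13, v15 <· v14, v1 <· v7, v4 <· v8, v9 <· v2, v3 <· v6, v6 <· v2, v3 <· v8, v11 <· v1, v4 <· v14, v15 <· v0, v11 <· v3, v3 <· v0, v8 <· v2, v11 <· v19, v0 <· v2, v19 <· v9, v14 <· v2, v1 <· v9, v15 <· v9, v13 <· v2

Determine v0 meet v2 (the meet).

v0

Common lower bounds of {v0, v2}: v0, v11, v15, v16, v3.
The greatest among these is v0.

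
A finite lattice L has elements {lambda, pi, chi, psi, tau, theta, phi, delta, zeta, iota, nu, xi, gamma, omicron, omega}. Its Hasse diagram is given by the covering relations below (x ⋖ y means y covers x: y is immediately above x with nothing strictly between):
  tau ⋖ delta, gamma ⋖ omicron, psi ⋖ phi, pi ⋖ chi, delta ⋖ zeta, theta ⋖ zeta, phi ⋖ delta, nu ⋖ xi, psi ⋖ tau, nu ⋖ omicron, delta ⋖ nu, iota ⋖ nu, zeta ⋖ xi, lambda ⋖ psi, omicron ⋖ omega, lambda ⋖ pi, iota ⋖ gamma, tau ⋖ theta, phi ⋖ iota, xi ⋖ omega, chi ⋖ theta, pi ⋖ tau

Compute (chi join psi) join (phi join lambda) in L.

zeta

chi ∨ psi = theta
phi ∨ lambda = phi
theta ∨ phi = zeta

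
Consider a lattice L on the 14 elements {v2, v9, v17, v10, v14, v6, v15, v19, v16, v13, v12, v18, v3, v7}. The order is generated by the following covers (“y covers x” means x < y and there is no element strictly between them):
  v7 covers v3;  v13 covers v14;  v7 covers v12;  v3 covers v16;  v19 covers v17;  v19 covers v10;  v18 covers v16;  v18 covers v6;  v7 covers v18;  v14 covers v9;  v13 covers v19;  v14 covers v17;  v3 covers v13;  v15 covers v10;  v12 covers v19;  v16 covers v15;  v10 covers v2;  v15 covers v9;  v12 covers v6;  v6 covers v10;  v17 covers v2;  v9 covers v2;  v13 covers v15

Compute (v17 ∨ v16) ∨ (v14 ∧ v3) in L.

v17 ∨ v16 = v3
v14 ∧ v3 = v14
v3 ∨ v14 = v3

v3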